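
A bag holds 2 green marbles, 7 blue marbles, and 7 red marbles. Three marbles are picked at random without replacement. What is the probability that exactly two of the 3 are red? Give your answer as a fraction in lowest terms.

One ordering (red drawn first) has probability 7/16 × 6/15 × 9/14 = 378/3360 = 9/80.
There are C(3,2) = 3 such orderings, each equally likely, so P = 3 × 9/80 = 27/80.

27/80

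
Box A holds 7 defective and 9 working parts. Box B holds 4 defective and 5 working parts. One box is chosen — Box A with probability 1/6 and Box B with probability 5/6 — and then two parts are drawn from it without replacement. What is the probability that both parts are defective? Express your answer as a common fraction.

121/720

From Box A: P(both defective) = (7/16)(6/15) = 7/40.
From Box B: P(both defective) = (4/9)(3/8) = 1/6.
Total probability = (1/6)(7/40) + (5/6)(1/6) = 121/720.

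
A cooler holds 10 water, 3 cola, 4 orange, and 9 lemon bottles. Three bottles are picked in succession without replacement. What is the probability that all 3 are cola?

1/2600

P(every draw is cola) = 3/26 × 2/25 × 1/24 = 6/15600 = 1/2600.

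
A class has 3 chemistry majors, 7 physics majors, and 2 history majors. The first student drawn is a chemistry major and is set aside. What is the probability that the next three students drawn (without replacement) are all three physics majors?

7/33

After the first draw, 7 of the remaining 11 students are physics majors.
P = 7/11 × 6/10 × 5/9 = 210/990 = 7/33.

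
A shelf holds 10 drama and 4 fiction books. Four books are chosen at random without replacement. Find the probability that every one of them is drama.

P(all drama) = 10/14 × 9/13 × 8/12 × 7/11 = 5040/24024 = 30/143.

30/143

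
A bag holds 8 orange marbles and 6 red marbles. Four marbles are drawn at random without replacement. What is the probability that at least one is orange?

986/1001

P(no orange) = 6/14 × 5/13 × 4/12 × 3/11 = 360/24024 = 15/1001.
P(at least one) = 1 − 15/1001 = 986/1001.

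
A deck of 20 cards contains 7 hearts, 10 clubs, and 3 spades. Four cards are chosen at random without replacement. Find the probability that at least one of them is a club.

309/323

P(no clubs) = 10/20 × 9/19 × 8/18 × 7/17 = 5040/116280 = 14/323.
P(at least one) = 1 − 14/323 = 309/323.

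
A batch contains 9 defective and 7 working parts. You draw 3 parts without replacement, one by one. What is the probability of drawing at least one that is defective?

15/16

P(no defective) = 7/16 × 6/15 × 5/14 = 210/3360 = 1/16.
P(at least one) = 1 − 1/16 = 15/16.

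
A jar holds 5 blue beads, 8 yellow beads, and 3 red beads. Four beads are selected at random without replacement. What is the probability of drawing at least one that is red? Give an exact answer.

P(no red) = 13/16 × 12/15 × 11/14 × 10/13 = 17160/43680 = 11/28.
P(at least one) = 1 − 11/28 = 17/28.

17/28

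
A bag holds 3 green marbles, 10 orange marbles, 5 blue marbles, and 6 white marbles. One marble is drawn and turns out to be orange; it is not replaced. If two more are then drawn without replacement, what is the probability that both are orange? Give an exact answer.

With the first marble removed, 9 orange remain out of 23.
P = 9/23 × 8/22 = 72/506 = 36/253.

36/253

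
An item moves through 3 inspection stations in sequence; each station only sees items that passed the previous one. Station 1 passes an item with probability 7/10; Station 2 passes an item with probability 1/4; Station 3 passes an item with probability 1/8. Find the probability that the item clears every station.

The events are sequential, so multiply the conditional probabilities:
P = 7/10 × 1/4 × 1/8 = 7/320.

7/320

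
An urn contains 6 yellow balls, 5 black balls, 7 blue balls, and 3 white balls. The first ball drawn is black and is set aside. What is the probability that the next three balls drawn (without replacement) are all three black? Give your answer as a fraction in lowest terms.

After the first draw, 4 of the remaining 20 balls are black.
P = 4/20 × 3/19 × 2/18 = 24/6840 = 1/285.

1/285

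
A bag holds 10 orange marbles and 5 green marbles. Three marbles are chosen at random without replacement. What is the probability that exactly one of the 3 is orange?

One ordering (orange drawn first) has probability 10/15 × 5/14 × 4/13 = 200/2730 = 20/273.
There are C(3,1) = 3 such orderings, each equally likely, so P = 3 × 20/273 = 20/91.

20/91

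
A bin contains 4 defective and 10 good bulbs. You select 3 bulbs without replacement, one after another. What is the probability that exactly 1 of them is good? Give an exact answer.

One ordering (good drawn first) has probability 10/14 × 4/13 × 3/12 = 120/2184 = 5/91.
There are C(3,1) = 3 such orderings, each equally likely, so P = 3 × 5/91 = 15/91.

15/91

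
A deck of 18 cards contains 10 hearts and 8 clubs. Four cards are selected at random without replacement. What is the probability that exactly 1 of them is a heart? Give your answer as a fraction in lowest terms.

One ordering (a heart drawn first) has probability 10/18 × 8/17 × 7/16 × 6/15 = 3360/73440 = 7/153.
There are C(4,1) = 4 such orderings, each equally likely, so P = 4 × 7/153 = 28/153.

28/153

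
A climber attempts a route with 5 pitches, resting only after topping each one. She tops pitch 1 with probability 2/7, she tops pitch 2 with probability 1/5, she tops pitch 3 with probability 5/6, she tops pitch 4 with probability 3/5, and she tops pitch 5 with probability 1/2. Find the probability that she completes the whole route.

Multiplying along the chain,
P = 2/7 × 1/5 × 5/6 × 3/5 × 1/2 = 30/2100 = 1/70.

1/70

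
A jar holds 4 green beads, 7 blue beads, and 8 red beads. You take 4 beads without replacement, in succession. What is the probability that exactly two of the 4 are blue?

231/646

One ordering (blue drawn first) has probability 7/19 × 6/18 × 12/17 × 11/16 = 5544/93024 = 77/1292.
There are C(4,2) = 6 such orderings, each equally likely, so P = 6 × 77/1292 = 231/646.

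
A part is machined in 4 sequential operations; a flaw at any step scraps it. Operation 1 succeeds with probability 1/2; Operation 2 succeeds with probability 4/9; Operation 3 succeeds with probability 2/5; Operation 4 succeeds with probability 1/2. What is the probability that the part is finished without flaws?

2/45

Each stage is reached only if all earlier stages succeed, so
P = 1/2 × 4/9 × 2/5 × 1/2 = 8/180 = 2/45.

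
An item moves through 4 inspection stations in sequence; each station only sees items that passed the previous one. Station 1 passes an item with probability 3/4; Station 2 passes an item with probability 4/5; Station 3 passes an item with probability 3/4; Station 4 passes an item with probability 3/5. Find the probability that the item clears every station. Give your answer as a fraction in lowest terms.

Multiplying along the chain,
P = 3/4 × 4/5 × 3/4 × 3/5 = 108/400 = 27/100.

27/100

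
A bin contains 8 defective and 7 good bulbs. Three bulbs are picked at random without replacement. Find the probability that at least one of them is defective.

P(no defective) = 7/15 × 6/14 × 5/13 = 210/2730 = 1/13.
P(at least one) = 1 − 1/13 = 12/13.

12/13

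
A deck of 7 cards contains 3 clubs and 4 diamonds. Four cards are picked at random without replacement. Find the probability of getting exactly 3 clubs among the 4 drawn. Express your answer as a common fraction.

4/35

One ordering (clubs drawn first) has probability 3/7 × 2/6 × 1/5 × 4/4 = 24/840 = 1/35.
There are C(4,3) = 4 such orderings, each equally likely, so P = 4 × 1/35 = 4/35.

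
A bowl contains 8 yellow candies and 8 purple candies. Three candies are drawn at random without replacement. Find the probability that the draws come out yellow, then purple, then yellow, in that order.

2/15

Multiply the probability of each draw given the previous ones:
P = 8/16 × 8/15 × 7/14 = 448/3360 = 2/15.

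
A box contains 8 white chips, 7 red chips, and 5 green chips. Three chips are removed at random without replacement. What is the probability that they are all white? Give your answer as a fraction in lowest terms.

14/285

P(all white) = 8/20 × 7/19 × 6/18 = 336/6840 = 14/285.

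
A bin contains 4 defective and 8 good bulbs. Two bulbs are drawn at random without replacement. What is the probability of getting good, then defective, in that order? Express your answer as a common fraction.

8/33

Chain rule:
P = 8/12 × 4/11 = 32/132 = 8/33.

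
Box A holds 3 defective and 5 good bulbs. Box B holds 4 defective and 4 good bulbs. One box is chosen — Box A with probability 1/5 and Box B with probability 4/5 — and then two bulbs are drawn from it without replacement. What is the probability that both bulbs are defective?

27/140

From Box A: P(both defective) = (3/8)(2/7) = 3/28.
From Box B: P(both defective) = (4/8)(3/7) = 3/14.
Total probability = (1/5)(3/28) + (4/5)(3/14) = 27/140.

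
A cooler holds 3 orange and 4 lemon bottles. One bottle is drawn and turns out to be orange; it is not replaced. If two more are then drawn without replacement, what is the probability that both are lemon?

2/5

After the first draw, 4 of the remaining 6 bottles are lemon.
P = 4/6 × 3/5 = 12/30 = 2/5.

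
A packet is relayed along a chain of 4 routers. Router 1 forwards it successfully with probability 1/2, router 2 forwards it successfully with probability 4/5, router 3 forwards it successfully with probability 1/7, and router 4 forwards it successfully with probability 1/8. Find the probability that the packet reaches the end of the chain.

Multiplying along the chain,
P = 1/2 × 4/5 × 1/7 × 1/8 = 4/560 = 1/140.

1/140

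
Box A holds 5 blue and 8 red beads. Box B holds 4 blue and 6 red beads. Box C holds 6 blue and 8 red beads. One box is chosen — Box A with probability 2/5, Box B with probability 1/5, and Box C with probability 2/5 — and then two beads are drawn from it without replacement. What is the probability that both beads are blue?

From Box A: P(both blue) = (5/13)(4/12) = 5/39.
From Box B: P(both blue) = (4/10)(3/9) = 2/15.
From Box C: P(both blue) = (6/14)(5/13) = 15/91.
Total probability = (2/5)(5/39) + (1/5)(2/15) + (2/5)(15/91) = 982/6825.

982/6825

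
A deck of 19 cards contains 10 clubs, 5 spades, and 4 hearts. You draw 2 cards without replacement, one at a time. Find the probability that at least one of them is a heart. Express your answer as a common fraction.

P(no hearts) = 15/19 × 14/18 = 210/342 = 35/57.
P(at least one) = 1 − 35/57 = 22/57.

22/57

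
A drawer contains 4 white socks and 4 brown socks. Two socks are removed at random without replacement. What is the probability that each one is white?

3/14

P(all white) = 4/8 × 3/7 = 12/56 = 3/14.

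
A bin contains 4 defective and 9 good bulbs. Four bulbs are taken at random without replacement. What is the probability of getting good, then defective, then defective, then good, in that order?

Each draw changes the counts, so multiply the conditional probabilities along the sequence:
P = 9/13 × 4/12 × 3/11 × 8/10 = 864/17160 = 36/715.

36/715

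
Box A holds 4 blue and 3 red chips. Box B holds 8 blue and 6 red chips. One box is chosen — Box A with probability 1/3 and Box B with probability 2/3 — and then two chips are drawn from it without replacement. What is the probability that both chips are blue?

From Box A: P(both blue) = (4/7)(3/6) = 2/7.
From Box B: P(both blue) = (8/14)(7/13) = 4/13.
Total probability = (1/3)(2/7) + (2/3)(4/13) = 82/273.

82/273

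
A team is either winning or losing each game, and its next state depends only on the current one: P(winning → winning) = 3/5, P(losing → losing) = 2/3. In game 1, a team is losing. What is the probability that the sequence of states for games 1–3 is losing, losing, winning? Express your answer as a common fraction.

Game 1 is given. For each transition, use the conditional probability from the current state:
P(losing | losing) = 2/3; P(winning | losing) = 1/3.
P = 2/3 × 1/3 = 2/9.

2/9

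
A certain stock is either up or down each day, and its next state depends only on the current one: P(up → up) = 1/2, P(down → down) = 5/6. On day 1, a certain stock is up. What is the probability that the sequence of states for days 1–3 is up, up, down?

Day 1 is given. For each transition, use the conditional probability from the current state:
P(up | up) = 1/2; P(down | up) = 1/2.
P = 1/2 × 1/2 = 1/4.

1/4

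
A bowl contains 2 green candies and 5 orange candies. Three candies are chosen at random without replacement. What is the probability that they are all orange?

2/7

P(every draw is orange) = 5/7 × 4/6 × 3/5 = 60/210 = 2/7.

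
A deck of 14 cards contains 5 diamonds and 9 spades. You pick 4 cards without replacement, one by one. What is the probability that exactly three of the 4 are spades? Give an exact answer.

60/143

One ordering (spades drawn first) has probability 9/14 × 8/13 × 7/12 × 5/11 = 2520/24024 = 15/143.
There are C(4,3) = 4 such orderings, each equally likely, so P = 4 × 15/143 = 60/143.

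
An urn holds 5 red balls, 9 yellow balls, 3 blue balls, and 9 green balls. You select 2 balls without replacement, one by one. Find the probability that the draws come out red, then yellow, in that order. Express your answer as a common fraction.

Chain rule:
P = 5/26 × 9/25 = 45/650 = 9/130.

9/130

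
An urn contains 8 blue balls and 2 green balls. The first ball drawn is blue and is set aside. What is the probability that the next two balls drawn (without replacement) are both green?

After the first draw, 2 of the remaining 9 balls are green.
P = 2/9 × 1/8 = 2/72 = 1/36.

1/36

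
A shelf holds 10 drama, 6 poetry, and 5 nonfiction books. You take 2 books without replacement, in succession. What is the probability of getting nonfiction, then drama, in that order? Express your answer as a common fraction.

Multiply the probability of each draw given the previous ones:
P = 5/21 × 10/20 = 50/420 = 5/42.

5/42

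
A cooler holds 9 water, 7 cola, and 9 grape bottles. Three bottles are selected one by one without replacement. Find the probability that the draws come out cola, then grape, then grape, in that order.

Each draw changes the counts, so multiply the conditional probabilities along the sequence:
P = 7/25 × 9/24 × 8/23 = 504/13800 = 21/575.

21/575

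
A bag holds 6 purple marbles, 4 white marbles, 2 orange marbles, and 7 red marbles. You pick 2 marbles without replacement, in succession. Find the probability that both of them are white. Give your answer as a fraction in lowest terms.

2/57

P(all white) = 4/19 × 3/18 = 12/342 = 2/57.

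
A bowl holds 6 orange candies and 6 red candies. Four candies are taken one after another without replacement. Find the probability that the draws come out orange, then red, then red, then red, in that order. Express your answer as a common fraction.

Chain rule:
P = 6/12 × 6/11 × 5/10 × 4/9 = 720/11880 = 2/33.

2/33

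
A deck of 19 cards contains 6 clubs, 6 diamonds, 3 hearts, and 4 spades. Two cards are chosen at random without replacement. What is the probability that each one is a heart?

1/57

P(every draw is a heart) = 3/19 × 2/18 = 6/342 = 1/57.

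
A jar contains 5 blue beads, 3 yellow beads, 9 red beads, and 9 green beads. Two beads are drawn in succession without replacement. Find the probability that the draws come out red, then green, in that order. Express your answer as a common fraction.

Each draw changes the counts, so multiply the conditional probabilities along the sequence:
P = 9/26 × 9/25 = 81/650.

81/650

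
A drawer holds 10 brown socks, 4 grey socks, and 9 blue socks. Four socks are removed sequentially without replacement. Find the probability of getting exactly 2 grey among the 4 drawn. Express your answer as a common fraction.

1026/8855

One ordering (grey drawn first) has probability 4/23 × 3/22 × 19/21 × 18/20 = 4104/212520 = 171/8855.
There are C(4,2) = 6 such orderings, each equally likely, so P = 6 × 171/8855 = 1026/8855.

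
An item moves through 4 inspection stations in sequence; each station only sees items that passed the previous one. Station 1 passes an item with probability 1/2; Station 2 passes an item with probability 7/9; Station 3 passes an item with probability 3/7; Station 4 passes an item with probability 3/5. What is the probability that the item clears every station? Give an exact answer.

1/10

The events are sequential, so multiply the conditional probabilities:
P = 1/2 × 7/9 × 3/7 × 3/5 = 63/630 = 1/10.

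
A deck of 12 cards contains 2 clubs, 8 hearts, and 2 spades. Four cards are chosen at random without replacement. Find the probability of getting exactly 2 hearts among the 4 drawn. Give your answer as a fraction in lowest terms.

56/165

One ordering (hearts drawn first) has probability 8/12 × 7/11 × 4/10 × 3/9 = 672/11880 = 28/495.
There are C(4,2) = 6 such orderings, each equally likely, so P = 6 × 28/495 = 56/165.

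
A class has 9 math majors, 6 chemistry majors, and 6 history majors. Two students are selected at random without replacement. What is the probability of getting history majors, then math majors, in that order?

Multiply the probability of each draw given the previous ones:
P = 6/21 × 9/20 = 54/420 = 9/70.

9/70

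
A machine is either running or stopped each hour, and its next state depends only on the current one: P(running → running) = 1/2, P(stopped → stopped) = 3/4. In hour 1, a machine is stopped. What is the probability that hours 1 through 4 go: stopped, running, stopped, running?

Hour 1 is given. For each transition, use the conditional probability from the current state:
P(running | stopped) = 1/4; P(stopped | running) = 1/2; P(running | stopped) = 1/4.
P = 1/4 × 1/2 × 1/4 = 1/32.

1/32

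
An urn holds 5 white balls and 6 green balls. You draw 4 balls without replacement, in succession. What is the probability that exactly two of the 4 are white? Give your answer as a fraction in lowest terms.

One ordering (white drawn first) has probability 5/11 × 4/10 × 6/9 × 5/8 = 600/7920 = 5/66.
There are C(4,2) = 6 such orderings, each equally likely, so P = 6 × 5/66 = 5/11.

5/11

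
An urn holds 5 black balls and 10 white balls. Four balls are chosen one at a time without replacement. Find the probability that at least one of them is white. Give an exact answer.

272/273

P(no white) = 5/15 × 4/14 × 3/13 × 2/12 = 120/32760 = 1/273.
P(at least one) = 1 − 1/273 = 272/273.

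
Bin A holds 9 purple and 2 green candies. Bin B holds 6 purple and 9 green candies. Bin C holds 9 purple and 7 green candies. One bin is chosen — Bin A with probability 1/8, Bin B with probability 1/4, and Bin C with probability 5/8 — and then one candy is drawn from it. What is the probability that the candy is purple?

3899/7040

From Bin A: P(purple) = 9/11.
From Bin B: P(purple) = 6/15.
From Bin C: P(purple) = 9/16.
Total probability = (1/8)(9/11) + (1/4)(6/15) + (5/8)(9/16) = 3899/7040.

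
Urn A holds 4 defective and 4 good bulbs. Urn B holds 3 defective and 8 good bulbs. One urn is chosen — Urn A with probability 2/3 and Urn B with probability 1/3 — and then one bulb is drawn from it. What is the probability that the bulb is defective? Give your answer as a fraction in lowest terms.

14/33

From Urn A: P(defective) = 4/8.
From Urn B: P(defective) = 3/11.
Total probability = (2/3)(4/8) + (1/3)(3/11) = 14/33.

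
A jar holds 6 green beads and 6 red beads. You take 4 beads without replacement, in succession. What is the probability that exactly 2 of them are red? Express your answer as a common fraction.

One ordering (red drawn first) has probability 6/12 × 5/11 × 6/10 × 5/9 = 900/11880 = 5/66.
There are C(4,2) = 6 such orderings, each equally likely, so P = 6 × 5/66 = 5/11.

5/11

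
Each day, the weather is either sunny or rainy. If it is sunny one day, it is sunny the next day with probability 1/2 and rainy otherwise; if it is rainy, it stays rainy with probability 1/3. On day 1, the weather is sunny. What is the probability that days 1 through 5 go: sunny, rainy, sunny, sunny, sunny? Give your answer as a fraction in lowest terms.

Day 1 is given. For each transition, use the conditional probability from the current state:
P(rainy | sunny) = 1/2; P(sunny | rainy) = 2/3; P(sunny | sunny) = 1/2; P(sunny | sunny) = 1/2.
P = 1/2 × 2/3 × 1/2 × 1/2 = 2/24 = 1/12.

1/12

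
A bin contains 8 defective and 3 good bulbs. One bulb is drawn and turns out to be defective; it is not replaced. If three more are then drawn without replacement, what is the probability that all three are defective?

With the first bulb removed, 7 defective remain out of 10.
P = 7/10 × 6/9 × 5/8 = 210/720 = 7/24.

7/24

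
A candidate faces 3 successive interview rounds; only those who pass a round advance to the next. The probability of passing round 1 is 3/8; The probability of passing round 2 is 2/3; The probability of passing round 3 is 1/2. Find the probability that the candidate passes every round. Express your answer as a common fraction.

1/8

The events are sequential, so multiply the conditional probabilities:
P = 3/8 × 2/3 × 1/2 = 6/48 = 1/8.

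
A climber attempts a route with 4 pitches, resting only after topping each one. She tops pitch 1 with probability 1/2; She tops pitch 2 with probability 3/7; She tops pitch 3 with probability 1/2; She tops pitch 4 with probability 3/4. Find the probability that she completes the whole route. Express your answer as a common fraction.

9/112

The events are sequential, so multiply the conditional probabilities:
P = 1/2 × 3/7 × 1/2 × 3/4 = 9/112.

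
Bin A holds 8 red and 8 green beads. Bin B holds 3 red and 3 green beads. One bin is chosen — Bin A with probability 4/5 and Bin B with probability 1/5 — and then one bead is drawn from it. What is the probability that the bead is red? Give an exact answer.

From Bin A: P(red) = 8/16.
From Bin B: P(red) = 3/6.
Total probability = (4/5)(8/16) + (1/5)(3/6) = 1/2.

1/2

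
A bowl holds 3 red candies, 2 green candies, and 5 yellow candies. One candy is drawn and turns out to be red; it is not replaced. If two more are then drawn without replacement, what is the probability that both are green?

With the first candy removed, 2 green remain out of 9.
P = 2/9 × 1/8 = 2/72 = 1/36.

1/36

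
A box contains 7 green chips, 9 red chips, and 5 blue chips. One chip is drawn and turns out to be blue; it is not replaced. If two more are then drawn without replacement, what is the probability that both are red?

18/95

After the first draw, 9 of the remaining 20 chips are red.
P = 9/20 × 8/19 = 72/380 = 18/95.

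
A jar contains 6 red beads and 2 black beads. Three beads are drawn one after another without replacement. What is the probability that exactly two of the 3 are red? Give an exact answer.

One ordering (red drawn first) has probability 6/8 × 5/7 × 2/6 = 60/336 = 5/28.
There are C(3,2) = 3 such orderings, each equally likely, so P = 3 × 5/28 = 15/28.

15/28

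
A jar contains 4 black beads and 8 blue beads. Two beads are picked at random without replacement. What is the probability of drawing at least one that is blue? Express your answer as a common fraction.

P(no blue) = 4/12 × 3/11 = 12/132 = 1/11.
P(at least one) = 1 − 1/11 = 10/11.

10/11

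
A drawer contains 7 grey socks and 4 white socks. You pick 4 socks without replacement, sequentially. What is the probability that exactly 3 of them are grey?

One ordering (grey drawn first) has probability 7/11 × 6/10 × 5/9 × 4/8 = 840/7920 = 7/66.
There are C(4,3) = 4 such orderings, each equally likely, so P = 4 × 7/66 = 14/33.

14/33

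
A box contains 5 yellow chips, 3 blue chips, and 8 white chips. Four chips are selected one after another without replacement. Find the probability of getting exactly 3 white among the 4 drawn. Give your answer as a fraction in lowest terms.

One ordering (white drawn first) has probability 8/16 × 7/15 × 6/14 × 8/13 = 2688/43680 = 4/65.
There are C(4,3) = 4 such orderings, each equally likely, so P = 4 × 4/65 = 16/65.

16/65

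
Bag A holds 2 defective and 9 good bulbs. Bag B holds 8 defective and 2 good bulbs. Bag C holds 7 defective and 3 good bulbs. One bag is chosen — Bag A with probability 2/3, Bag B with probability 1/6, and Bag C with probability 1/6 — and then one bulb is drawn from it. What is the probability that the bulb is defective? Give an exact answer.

49/132

From Bag A: P(defective) = 2/11.
From Bag B: P(defective) = 8/10.
From Bag C: P(defective) = 7/10.
Total probability = (2/3)(2/11) + (1/6)(8/10) + (1/6)(7/10) = 49/132.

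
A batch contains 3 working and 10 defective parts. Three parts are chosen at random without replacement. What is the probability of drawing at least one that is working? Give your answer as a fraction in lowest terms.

P(no working) = 10/13 × 9/12 × 8/11 = 720/1716 = 60/143.
P(at least one) = 1 − 60/143 = 83/143.

83/143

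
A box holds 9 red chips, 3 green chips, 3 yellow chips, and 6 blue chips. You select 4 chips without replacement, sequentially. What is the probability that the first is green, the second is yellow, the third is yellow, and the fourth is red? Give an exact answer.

3/2660

Each draw changes the counts, so multiply the conditional probabilities along the sequence:
P = 3/21 × 3/20 × 2/19 × 9/18 = 162/143640 = 3/2660.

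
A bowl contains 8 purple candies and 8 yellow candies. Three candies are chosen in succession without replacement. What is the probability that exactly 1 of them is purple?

One ordering (purple drawn first) has probability 8/16 × 8/15 × 7/14 = 448/3360 = 2/15.
There are C(3,1) = 3 such orderings, each equally likely, so P = 3 × 2/15 = 2/5.

2/5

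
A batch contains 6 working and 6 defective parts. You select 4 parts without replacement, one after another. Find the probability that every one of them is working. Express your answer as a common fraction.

1/33

P = 6/12 × 5/11 × 4/10 × 3/9 = 360/11880 = 1/33.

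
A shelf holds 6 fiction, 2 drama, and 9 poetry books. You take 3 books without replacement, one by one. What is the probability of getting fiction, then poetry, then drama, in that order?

Each draw changes the counts, so multiply the conditional probabilities along the sequence:
P = 6/17 × 9/16 × 2/15 = 108/4080 = 9/340.

9/340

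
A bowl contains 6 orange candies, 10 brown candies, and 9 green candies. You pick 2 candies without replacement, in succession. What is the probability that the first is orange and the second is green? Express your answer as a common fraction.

Each draw changes the counts, so multiply the conditional probabilities along the sequence:
P = 6/25 × 9/24 = 54/600 = 9/100.

9/100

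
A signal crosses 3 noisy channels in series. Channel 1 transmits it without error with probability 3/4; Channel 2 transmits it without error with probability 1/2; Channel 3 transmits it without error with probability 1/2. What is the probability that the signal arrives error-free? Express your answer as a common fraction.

3/16

Each stage is reached only if all earlier stages succeed, so
P = 3/4 × 1/2 × 1/2 = 3/16.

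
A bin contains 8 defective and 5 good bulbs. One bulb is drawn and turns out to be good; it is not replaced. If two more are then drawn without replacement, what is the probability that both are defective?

With the first bulb removed, 8 defective remain out of 12.
P = 8/12 × 7/11 = 56/132 = 14/33.

14/33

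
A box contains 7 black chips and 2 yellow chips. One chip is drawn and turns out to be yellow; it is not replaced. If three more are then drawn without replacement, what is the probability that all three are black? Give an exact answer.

5/8

After the first draw, 7 of the remaining 8 chips are black.
P = 7/8 × 6/7 × 5/6 = 210/336 = 5/8.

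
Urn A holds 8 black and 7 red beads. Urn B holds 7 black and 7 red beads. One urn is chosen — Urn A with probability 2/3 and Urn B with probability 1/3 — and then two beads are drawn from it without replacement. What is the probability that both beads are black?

From Urn A: P(both black) = (8/15)(7/14) = 4/15.
From Urn B: P(both black) = (7/14)(6/13) = 3/13.
Total probability = (2/3)(4/15) + (1/3)(3/13) = 149/585.

149/585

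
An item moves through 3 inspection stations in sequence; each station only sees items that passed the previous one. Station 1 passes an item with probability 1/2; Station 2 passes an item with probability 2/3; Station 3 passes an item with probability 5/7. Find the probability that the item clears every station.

5/21

Each stage is reached only if all earlier stages succeed, so
P = 1/2 × 2/3 × 5/7 = 10/42 = 5/21.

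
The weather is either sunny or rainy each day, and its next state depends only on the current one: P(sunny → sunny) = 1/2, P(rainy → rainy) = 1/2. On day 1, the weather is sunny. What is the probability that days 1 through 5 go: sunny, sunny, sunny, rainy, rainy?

Day 1 is given. For each transition, use the conditional probability from the current state:
P(sunny | sunny) = 1/2; P(sunny | sunny) = 1/2; P(rainy | sunny) = 1/2; P(rainy | rainy) = 1/2.
P = 1/2 × 1/2 × 1/2 × 1/2 = 1/16.

1/16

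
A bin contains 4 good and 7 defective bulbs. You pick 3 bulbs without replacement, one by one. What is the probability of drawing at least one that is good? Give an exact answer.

P(no good) = 7/11 × 6/10 × 5/9 = 210/990 = 7/33.
P(at least one) = 1 − 7/33 = 26/33.

26/33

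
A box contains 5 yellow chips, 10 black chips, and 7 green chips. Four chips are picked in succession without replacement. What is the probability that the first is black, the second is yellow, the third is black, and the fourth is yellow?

15/1463

Chain rule:
P = 10/22 × 5/21 × 9/20 × 4/19 = 1800/175560 = 15/1463.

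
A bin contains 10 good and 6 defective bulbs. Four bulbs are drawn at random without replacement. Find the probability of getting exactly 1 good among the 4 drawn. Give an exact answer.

One ordering (good drawn first) has probability 10/16 × 6/15 × 5/14 × 4/13 = 1200/43680 = 5/182.
There are C(4,1) = 4 such orderings, each equally likely, so P = 4 × 5/182 = 10/91.

10/91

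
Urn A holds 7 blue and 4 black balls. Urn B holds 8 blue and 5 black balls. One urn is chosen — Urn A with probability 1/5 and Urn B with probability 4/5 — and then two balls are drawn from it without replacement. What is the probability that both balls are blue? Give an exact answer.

3899/10725

From Urn A: P(both blue) = (7/11)(6/10) = 21/55.
From Urn B: P(both blue) = (8/13)(7/12) = 14/39.
Total probability = (1/5)(21/55) + (4/5)(14/39) = 3899/10725.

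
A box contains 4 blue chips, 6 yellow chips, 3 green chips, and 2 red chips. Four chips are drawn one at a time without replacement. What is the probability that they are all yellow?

1/91

P = 6/15 × 5/14 × 4/13 × 3/12 = 360/32760 = 1/91.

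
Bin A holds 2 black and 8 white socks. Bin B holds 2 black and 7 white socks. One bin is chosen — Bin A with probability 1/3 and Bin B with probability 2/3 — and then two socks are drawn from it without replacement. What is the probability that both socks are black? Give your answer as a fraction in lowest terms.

From Bin A: P(both black) = (2/10)(1/9) = 1/45.
From Bin B: P(both black) = (2/9)(1/8) = 1/36.
Total probability = (1/3)(1/45) + (2/3)(1/36) = 7/270.

7/270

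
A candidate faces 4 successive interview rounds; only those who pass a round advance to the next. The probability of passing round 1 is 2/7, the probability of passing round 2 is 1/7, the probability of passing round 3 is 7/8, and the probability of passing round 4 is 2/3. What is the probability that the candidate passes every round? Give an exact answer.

The events are sequential, so multiply the conditional probabilities:
P = 2/7 × 1/7 × 7/8 × 2/3 = 28/1176 = 1/42.

1/42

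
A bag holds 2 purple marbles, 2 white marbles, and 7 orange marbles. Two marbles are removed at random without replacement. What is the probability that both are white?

P(every draw is white) = 2/11 × 1/10 = 2/110 = 1/55.

1/55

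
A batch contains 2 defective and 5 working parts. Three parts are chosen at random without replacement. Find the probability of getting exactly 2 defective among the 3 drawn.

1/7

One ordering (defective drawn first) has probability 2/7 × 1/6 × 5/5 = 10/210 = 1/21.
There are C(3,2) = 3 such orderings, each equally likely, so P = 3 × 1/21 = 1/7.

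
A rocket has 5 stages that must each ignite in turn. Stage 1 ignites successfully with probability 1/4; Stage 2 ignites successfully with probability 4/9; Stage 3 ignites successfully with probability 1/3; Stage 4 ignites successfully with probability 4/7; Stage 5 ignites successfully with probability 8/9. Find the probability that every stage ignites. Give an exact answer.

The events are sequential, so multiply the conditional probabilities:
P = 1/4 × 4/9 × 1/3 × 4/7 × 8/9 = 128/6804 = 32/1701.

32/1701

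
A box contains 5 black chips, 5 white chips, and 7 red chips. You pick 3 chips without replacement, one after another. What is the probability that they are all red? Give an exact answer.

P(every draw is red) = 7/17 × 6/16 × 5/15 = 210/4080 = 7/136.

7/136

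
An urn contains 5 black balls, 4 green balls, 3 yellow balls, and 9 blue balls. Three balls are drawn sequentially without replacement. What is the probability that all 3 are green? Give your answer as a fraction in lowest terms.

P = 4/21 × 3/20 × 2/19 = 24/7980 = 2/665.

2/665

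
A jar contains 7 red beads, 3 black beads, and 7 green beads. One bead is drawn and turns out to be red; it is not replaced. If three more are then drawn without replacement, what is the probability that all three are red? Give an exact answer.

After the first draw, 6 of the remaining 16 beads are red.
P = 6/16 × 5/15 × 4/14 = 120/3360 = 1/28.

1/28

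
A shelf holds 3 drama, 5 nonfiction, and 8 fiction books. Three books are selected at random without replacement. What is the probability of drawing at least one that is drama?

137/280

P(no drama) = 13/16 × 12/15 × 11/14 = 1716/3360 = 143/280.
P(at least one) = 1 − 143/280 = 137/280.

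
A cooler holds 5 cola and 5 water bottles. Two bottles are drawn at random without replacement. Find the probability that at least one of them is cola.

P(no cola) = 5/10 × 4/9 = 20/90 = 2/9.
P(at least one) = 1 − 2/9 = 7/9.

7/9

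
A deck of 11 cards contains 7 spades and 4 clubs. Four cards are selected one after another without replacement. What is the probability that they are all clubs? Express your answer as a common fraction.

1/330

P(all clubs) = 4/11 × 3/10 × 2/9 × 1/8 = 24/7920 = 1/330.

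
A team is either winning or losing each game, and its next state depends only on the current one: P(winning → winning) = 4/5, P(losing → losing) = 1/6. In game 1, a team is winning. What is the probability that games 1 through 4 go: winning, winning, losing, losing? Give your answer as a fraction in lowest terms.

2/75

Game 1 is given. For each transition, use the conditional probability from the current state:
P(winning | winning) = 4/5; P(losing | winning) = 1/5; P(losing | losing) = 1/6.
P = 4/5 × 1/5 × 1/6 = 4/150 = 2/75.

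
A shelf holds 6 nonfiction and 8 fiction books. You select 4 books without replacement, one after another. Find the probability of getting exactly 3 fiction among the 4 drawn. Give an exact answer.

One ordering (fiction drawn first) has probability 8/14 × 7/13 × 6/12 × 6/11 = 2016/24024 = 12/143.
There are C(4,3) = 4 such orderings, each equally likely, so P = 4 × 12/143 = 48/143.

48/143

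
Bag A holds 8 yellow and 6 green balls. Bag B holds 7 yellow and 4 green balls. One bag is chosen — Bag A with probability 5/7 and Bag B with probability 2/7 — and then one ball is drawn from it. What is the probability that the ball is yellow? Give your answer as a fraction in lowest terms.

From Bag A: P(yellow) = 8/14.
From Bag B: P(yellow) = 7/11.
Total probability = (5/7)(8/14) + (2/7)(7/11) = 318/539.

318/539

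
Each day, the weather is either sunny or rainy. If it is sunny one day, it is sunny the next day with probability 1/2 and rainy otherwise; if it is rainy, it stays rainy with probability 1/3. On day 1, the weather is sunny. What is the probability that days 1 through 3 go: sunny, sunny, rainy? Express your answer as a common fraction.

1/4

Day 1 is given. For each transition, use the conditional probability from the current state:
P(sunny | sunny) = 1/2; P(rainy | sunny) = 1/2.
P = 1/2 × 1/2 = 1/4.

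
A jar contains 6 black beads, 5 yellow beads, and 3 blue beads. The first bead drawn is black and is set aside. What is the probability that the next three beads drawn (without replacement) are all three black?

With the first bead removed, 5 black remain out of 13.
P = 5/13 × 4/12 × 3/11 = 60/1716 = 5/143.

5/143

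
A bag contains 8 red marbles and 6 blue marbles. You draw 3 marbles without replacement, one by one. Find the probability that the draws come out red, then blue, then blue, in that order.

10/91

Each draw changes the counts, so multiply the conditional probabilities along the sequence:
P = 8/14 × 6/13 × 5/12 = 240/2184 = 10/91.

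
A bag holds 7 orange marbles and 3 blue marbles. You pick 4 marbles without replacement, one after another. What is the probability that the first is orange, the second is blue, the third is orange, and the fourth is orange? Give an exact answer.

Multiply the probability of each draw given the previous ones:
P = 7/10 × 3/9 × 6/8 × 5/7 = 630/5040 = 1/8.

1/8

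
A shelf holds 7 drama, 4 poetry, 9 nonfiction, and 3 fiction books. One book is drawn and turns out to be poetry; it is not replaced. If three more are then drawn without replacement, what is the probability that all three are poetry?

1/1540

With the first book removed, 3 poetry remain out of 22.
P = 3/22 × 2/21 × 1/20 = 6/9240 = 1/1540.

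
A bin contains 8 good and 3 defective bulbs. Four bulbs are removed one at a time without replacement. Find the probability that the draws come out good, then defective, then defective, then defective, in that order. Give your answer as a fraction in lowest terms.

Each draw changes the counts, so multiply the conditional probabilities along the sequence:
P = 8/11 × 3/10 × 2/9 × 1/8 = 48/7920 = 1/165.

1/165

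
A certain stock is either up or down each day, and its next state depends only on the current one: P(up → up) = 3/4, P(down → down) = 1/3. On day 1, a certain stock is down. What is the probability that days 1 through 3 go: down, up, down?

1/6

Day 1 is given. For each transition, use the conditional probability from the current state:
P(up | down) = 2/3; P(down | up) = 1/4.
P = 2/3 × 1/4 = 2/12 = 1/6.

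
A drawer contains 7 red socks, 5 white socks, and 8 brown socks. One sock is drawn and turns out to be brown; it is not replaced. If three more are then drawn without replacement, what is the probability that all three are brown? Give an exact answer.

35/969

After the first draw, 7 of the remaining 19 socks are brown.
P = 7/19 × 6/18 × 5/17 = 210/5814 = 35/969.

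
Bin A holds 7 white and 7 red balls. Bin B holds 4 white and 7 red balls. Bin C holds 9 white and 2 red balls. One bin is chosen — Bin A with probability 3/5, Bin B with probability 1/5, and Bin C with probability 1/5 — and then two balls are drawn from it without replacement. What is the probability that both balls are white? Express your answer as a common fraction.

1041/3575

From Bin A: P(both white) = (7/14)(6/13) = 3/13.
From Bin B: P(both white) = (4/11)(3/10) = 6/55.
From Bin C: P(both white) = (9/11)(8/10) = 36/55.
Total probability = (3/5)(3/13) + (1/5)(6/55) + (1/5)(36/55) = 1041/3575.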